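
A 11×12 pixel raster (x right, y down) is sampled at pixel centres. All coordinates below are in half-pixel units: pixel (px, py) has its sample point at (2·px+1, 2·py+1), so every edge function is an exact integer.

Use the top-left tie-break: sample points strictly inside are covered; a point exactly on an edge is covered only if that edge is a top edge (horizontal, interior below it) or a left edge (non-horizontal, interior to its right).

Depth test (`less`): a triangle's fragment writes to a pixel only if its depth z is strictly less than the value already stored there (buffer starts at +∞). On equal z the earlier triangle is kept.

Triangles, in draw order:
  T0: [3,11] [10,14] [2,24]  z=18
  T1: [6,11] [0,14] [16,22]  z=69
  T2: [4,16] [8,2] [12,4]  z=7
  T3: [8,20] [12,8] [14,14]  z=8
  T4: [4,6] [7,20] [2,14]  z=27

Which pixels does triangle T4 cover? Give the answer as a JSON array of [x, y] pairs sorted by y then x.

T0:
  2·area = 94
  edge (3, 11)→(10, 14): d=(7,3) right/bottom  bias=-1
  edge (10, 14)→(2, 24): d=(-8,10) right/bottom  bias=-1
  edge (2, 24)→(3, 11): d=(1,-13) top-left  bias=+0
    (1,5)@(3, 11): e=[0,94,0] → .  [on edge]
    (1,6)@(3, 13): e=[14,78,2] → X
    (2,6)@(5, 13): e=[8,58,28] → X
    (3,6)@(7, 13): e=[2,38,54] → X
    (4,6)@(9, 13): e=[-4,18,80] → .
    (1,7)@(3, 15): e=[28,62,4] → X
    (4,7)@(9, 15): e=[10,2,82] → X
    (5,7)@(11, 15): e=[4,-18,108] → .
    (1,8)@(3, 17): e=[42,46,6] → X
    (4,8)@(9, 17): e=[24,-14,84] → .
    (8,8)@(17, 17): e=[0,-94,188] → .  [on edge]
    (1,9)@(3, 19): e=[56,30,8] → X
  covered (13 px):
    . . . . . . . . . . .
    . . . . . . . . . . .
    . . . . . . . . . . .
    . . . . . . . . . . .
    . . . . . . . . . . .
    . . . . . . . . . . .
    . X X X . . . . . . .
    . X X X X . . . . . .
    . X X X . . . . . . .
    . X X . . . . . . . .
    . X . . . . . . . . .
    . . . . . . . . . . .
T1:
  2·area = 96  (B↔C swapped to make it positive)
  edge (6, 11)→(16, 22): d=(10,11) right/bottom  bias=-1
  edge (16, 22)→(0, 14): d=(-16,-8) top-left  bias=+0
  edge (0, 14)→(6, 11): d=(6,-3) top-left  bias=+0
    (1,6)@(3, 13): e=[53,40,3] → X
    (2,6)@(5, 13): e=[31,56,9] → X
    (3,6)@(7, 13): e=[9,72,15] → X
    (4,6)@(9, 13): e=[-13,88,21] → .
    (1,7)@(3, 15): e=[73,8,15] → X
    (4,7)@(9, 15): e=[7,56,33] → X
    (5,7)@(11, 15): e=[-15,72,39] → .
    (1,8)@(3, 17): e=[93,-24,27] → .
    (2,8)@(5, 17): e=[71,-8,33] → .
    (3,8)@(7, 17): e=[49,8,39] → X
    (5,8)@(11, 17): e=[5,40,51] → X
    (6,8)@(13, 17): e=[-17,56,57] → .
  covered (13 px):
    . . . . . . . . . . .
    . . . . . . . . . . .
    . . . . . . . . . . .
    . . . . . . . . . . .
    . . . . . . . . . . .
    . . . . . . . . . . .
    . X X X . . . . . . .
    . X X X X . . . . . .
    . . . X X X . . . . .
    . . . . . X X . . . .
    . . . . . . . X . . .
    . . . . . . . . . . .
T2:
  2·area = 64
  edge (4, 16)→(8, 2): d=(4,-14) top-left  bias=+0
  edge (8, 2)→(12, 4): d=(4,2) right/bottom  bias=-1
  edge (12, 4)→(4, 16): d=(-8,12) right/bottom  bias=-1
    (4,1)@(9, 3): e=[18,2,44] → X
    (5,1)@(11, 3): e=[46,-2,20] → .
    (4,2)@(9, 5): e=[26,10,28] → X
    (5,2)@(11, 5): e=[54,6,4] → X
    (6,2)@(13, 5): e=[82,2,-20] → .
    (3,3)@(7, 7): e=[6,22,36] → X
    (5,3)@(11, 7): e=[62,14,-12] → .
    (3,4)@(7, 9): e=[14,30,20] → X
    (4,4)@(9, 9): e=[42,26,-4] → .
    (3,5)@(7, 11): e=[22,38,4] → X
    (4,5)@(9, 11): e=[50,34,-20] → .
    (2,6)@(5, 13): e=[2,50,12] → X
  covered (8 px):
    . . . . . . . . . . .
    . . . . X . . . . . .
    . . . . X X . . . . .
    . . . X X . . . . . .
    . . . X . . . . . . .
    . . . X . . . . . . .
    . . X . . . . . . . .
    . . . . . . . . . . .
    . . . . . . . . . . .
    . . . . . . . . . . .
    . . . . . . . . . . .
    . . . . . . . . . . .
T3:
  2·area = 48
  edge (8, 20)→(12, 8): d=(4,-12) top-left  bias=+0
  edge (12, 8)→(14, 14): d=(2,6) right/bottom  bias=-1
  edge (14, 14)→(8, 20): d=(-6,6) right/bottom  bias=-1
    (5,2)@(11, 5): e=[-24,0,72] → .  [on edge]
    (6,2)@(13, 5): e=[0,-12,60] → .  [on edge]
    (10,3)@(21, 7): e=[104,-56,0] → .  [on edge]
    (9,4)@(19, 9): e=[88,-40,0] → .  [on edge]
    (5,5)@(11, 11): e=[0,12,36] → X  [on edge]
    (6,5)@(13, 11): e=[24,0,24] → .  [on edge]
    (8,5)@(17, 11): e=[72,-24,0] → .  [on edge]
    (5,6)@(11, 13): e=[8,16,24] → X
    (6,6)@(13, 13): e=[32,4,12] → X
    (7,6)@(15, 13): e=[56,-8,0] → .  [on edge]
    (5,7)@(11, 15): e=[16,20,12] → X
    (6,7)@(13, 15): e=[40,8,0] → .  [on edge]
    (4,8)@(9, 17): e=[0,36,12] → X  [on edge]
    (5,8)@(11, 17): e=[24,24,0] → .  [on edge]
    (7,8)@(15, 17): e=[72,0,-24] → .  [on edge]
    (4,9)@(9, 19): e=[8,40,0] → .  [on edge]
    (3,10)@(7, 21): e=[-8,56,0] → .  [on edge]
    (2,11)@(5, 23): e=[-24,72,0] → .  [on edge]
    (3,11)@(7, 23): e=[0,60,-12] → .  [on edge]
    (8,11)@(17, 23): e=[120,0,-72] → .  [on edge]
  covered (5 px):
    . . . . . . . . . . .
    . . . . . . . . . . .
    . . . . . . . . . . .
    . . . . . . . . . . .
    . . . . . . . . . . .
    . . . . . X . . . . .
    . . . . . X X . . . .
    . . . . . X . . . . .
    . . . . X . . . . . .
    . . . . . . . . . . .
    . . . . . . . . . . .
    . . . . . . . . . . .
T4:
  2·area = 52
  edge (4, 6)→(7, 20): d=(3,14) right/bottom  bias=-1
  edge (7, 20)→(2, 14): d=(-5,-6) top-left  bias=+0
  edge (2, 14)→(4, 6): d=(2,-8) top-left  bias=+0
    (1,5)@(3, 11): e=[29,21,2] → X
    (2,5)@(5, 11): e=[1,33,18] → X
    (3,5)@(7, 11): e=[-27,45,34] → .
    (1,6)@(3, 13): e=[35,11,6] → X
    (3,6)@(7, 13): e=[-21,35,38] → .
    (1,7)@(3, 15): e=[41,1,10] → X
    (3,7)@(7, 15): e=[-15,25,42] → .
    (1,8)@(3, 17): e=[47,-9,14] → .
    (2,8)@(5, 17): e=[19,3,30] → X
    (3,8)@(7, 17): e=[-9,15,46] → .
    (2,9)@(5, 19): e=[25,-7,34] → .
  covered (7 px):
    . . . . . . . . . . .
    . . . . . . . . . . .
    . . . . . . . . . . .
    . . . . . . . . . . .
    . . . . . . . . . . .
    . X X . . . . . . . .
    . X X . . . . . . . .
    . X X . . . . . . . .
    . . X . . . . . . . .
    . . . . . . . . . . .
    . . . . . . . . . . .
    . . . . . . . . . . .

Answer: [[1,5],[2,5],[1,6],[2,6],[1,7],[2,7],[2,8]]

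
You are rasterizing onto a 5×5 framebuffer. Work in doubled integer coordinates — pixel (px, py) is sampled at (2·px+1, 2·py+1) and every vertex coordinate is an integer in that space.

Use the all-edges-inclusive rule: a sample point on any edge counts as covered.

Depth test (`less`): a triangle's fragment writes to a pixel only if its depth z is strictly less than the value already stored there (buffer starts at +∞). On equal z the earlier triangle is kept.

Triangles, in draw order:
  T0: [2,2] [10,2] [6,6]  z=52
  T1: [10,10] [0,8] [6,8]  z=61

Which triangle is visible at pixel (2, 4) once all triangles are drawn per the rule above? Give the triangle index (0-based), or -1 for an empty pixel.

T0:
  2·area = 32
  edge (2, 2)→(10, 2): d=(8,0) inclusive
  edge (10, 2)→(6, 6): d=(-4,4) inclusive
  edge (6, 6)→(2, 2): d=(-4,-4) inclusive
    (0,0)@(1, 1): e=[-8,40,0] → ·  [on edge]
    (1,1)@(3, 3): e=[8,24,0] → █  [on edge]
    (2,1)@(5, 3): e=[8,16,8] → █
    (3,1)@(7, 3): e=[8,8,16] → █
    (4,1)@(9, 3): e=[8,0,24] → █  [on edge]
    (1,2)@(3, 5): e=[24,16,-8] → ·
    (2,2)@(5, 5): e=[24,8,0] → █  [on edge]
    (3,2)@(7, 5): e=[24,0,8] → █  [on edge]
    (4,2)@(9, 5): e=[24,-8,16] → ·
    (2,3)@(5, 7): e=[40,0,-8] → ·  [on edge]
    (3,3)@(7, 7): e=[40,-8,0] → ·  [on edge]
    (1,4)@(3, 9): e=[56,0,-24] → ·  [on edge]
    (4,4)@(9, 9): e=[56,-24,0] → ·  [on edge]
  covered (6 px):
    · · · · ·
    · █ █ █ █
    · · █ █ ·
    · · · · ·
    · · · · ·
T1:
  2·area = 12
  edge (10, 10)→(0, 8): d=(-10,-2) inclusive
  edge (0, 8)→(6, 8): d=(6,0) inclusive
  edge (6, 8)→(10, 10): d=(4,2) inclusive
    (2,4)@(5, 9): e=[0,6,6] → █  [on edge]
    (3,4)@(7, 9): e=[4,6,2] → █
    (4,4)@(9, 9): e=[8,6,-2] → ·
  covered (2 px):
    · · · · ·
    · · · · ·
    · · · · ·
    · · · · ·
    · · █ █ ·

Z-buffer (winner per pixel, '.' = empty):
  . . . . .
  . 0 0 0 0
  . . 0 0 .
  . . . . .
  . . 1 1 .

Answer: 1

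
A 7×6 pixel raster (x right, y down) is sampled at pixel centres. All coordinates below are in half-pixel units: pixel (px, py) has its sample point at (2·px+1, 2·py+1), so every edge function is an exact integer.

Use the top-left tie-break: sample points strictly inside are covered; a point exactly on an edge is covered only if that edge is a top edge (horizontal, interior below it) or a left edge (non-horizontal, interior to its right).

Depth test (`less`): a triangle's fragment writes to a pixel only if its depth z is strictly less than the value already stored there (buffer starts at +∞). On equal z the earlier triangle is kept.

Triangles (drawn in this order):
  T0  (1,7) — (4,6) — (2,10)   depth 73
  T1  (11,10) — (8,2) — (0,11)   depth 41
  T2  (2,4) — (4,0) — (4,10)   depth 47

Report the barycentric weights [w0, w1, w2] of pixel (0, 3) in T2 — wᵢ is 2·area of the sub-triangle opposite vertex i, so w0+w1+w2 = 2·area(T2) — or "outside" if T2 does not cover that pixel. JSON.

T0:
  2·area = 10
  edge (1, 7)→(4, 6): d=(3,-1) top-left  bias=+0
  edge (4, 6)→(2, 10): d=(-2,4) right/bottom  bias=-1
  edge (2, 10)→(1, 7): d=(-1,-3) top-left  bias=+0
    (6,1)@(13, 3): e=[0,-30,40] → ·  [on edge]
    (3,2)@(7, 5): e=[0,-10,20] → ·  [on edge]
    (0,3)@(1, 7): e=[0,10,0] → █  [on edge]
    (1,3)@(3, 7): e=[2,2,6] → █
    (2,3)@(5, 7): e=[4,-6,12] → ·
    (0,4)@(1, 9): e=[6,6,-2] → ·
    (1,4)@(3, 9): e=[8,-2,4] → ·
  covered (2 px):
    · · · · · · ·
    · · · · · · ·
    · · · · · · ·
    █ █ · · · · ·
    · · · · · · ·
    · · · · · · ·
T1:
  2·area = 91  (B↔C swapped to make it positive)
  edge (11, 10)→(0, 11): d=(-11,1) right/bottom  bias=-1
  edge (0, 11)→(8, 2): d=(8,-9) top-left  bias=+0
  edge (8, 2)→(11, 10): d=(3,8) right/bottom  bias=-1
    (3,2)@(7, 5): e=[59,15,17] → █
    (4,2)@(9, 5): e=[57,33,1] → █
    (5,2)@(11, 5): e=[55,51,-15] → ·
    (2,3)@(5, 7): e=[39,13,39] → █
    (5,3)@(11, 7): e=[33,67,-9] → ·
    (1,4)@(3, 9): e=[19,11,61] → █
    (5,4)@(11, 9): e=[11,83,-3] → ·
    (1,5)@(3, 11): e=[-3,27,67] → ·
    (2,5)@(5, 11): e=[-5,45,51] → ·
    (3,5)@(7, 11): e=[-7,63,35] → ·
    (4,5)@(9, 11): e=[-9,81,19] → ·
  covered (9 px):
    · · · · · · ·
    · · · · · · ·
    · · · █ █ · ·
    · · █ █ █ · ·
    · █ █ █ █ · ·
    · · · · · · ·
T2:
  2·area = 20
  edge (2, 4)→(4, 0): d=(2,-4) top-left  bias=+0
  edge (4, 0)→(4, 10): d=(0,10) right/bottom  bias=-1
  edge (4, 10)→(2, 4): d=(-2,-6) top-left  bias=+0
    (0,0)@(1, 1): e=[-10,30,0] → ·  [on edge]
    (1,1)@(3, 3): e=[2,10,8] → █
    (2,1)@(5, 3): e=[10,-10,20] → ·
    (1,2)@(3, 5): e=[6,10,4] → █
    (2,2)@(5, 5): e=[14,-10,16] → ·
    (1,3)@(3, 7): e=[10,10,0] → █  [on edge]
    (2,3)@(5, 7): e=[18,-10,12] → ·
    (1,4)@(3, 9): e=[14,10,-4] → ·
  covered (3 px):
    · · · · · · ·
    · █ · · · · ·
    · █ · · · · ·
    · █ · · · · ·
    · · · · · · ·
    · · · · · · ·

Result: "outside"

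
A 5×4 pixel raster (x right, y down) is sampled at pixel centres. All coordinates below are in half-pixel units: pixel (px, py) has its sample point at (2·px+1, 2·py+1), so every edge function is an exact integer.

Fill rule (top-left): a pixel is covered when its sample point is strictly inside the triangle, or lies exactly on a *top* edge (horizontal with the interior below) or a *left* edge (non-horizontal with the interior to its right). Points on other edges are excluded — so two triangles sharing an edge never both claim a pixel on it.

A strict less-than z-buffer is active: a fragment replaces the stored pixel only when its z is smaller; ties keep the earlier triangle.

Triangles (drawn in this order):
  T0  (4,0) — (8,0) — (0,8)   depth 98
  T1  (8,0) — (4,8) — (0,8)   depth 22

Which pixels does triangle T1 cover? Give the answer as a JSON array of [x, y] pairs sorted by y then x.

T0:
  2·area = 32
  edge (4, 0)→(8, 0): d=(4,0) top-left  bias=+0
  edge (8, 0)→(0, 8): d=(-8,8) right/bottom  bias=-1
  edge (0, 8)→(4, 0): d=(4,-8) top-left  bias=+0
    (2,0)@(5, 1): e=[4,16,12] → █
    (3,0)@(7, 1): e=[4,0,28] → ·  [on edge]
    (1,1)@(3, 3): e=[12,16,4] → █
    (2,1)@(5, 3): e=[12,0,20] → ·  [on edge]
    (1,2)@(3, 5): e=[20,0,12] → ·  [on edge]
    (0,3)@(1, 7): e=[28,0,4] → ·  [on edge]
  covered (2 px):
    · · █ · ·
    · █ · · ·
    · · · · ·
    · · · · ·
T1:
  2·area = 32
  edge (8, 0)→(4, 8): d=(-4,8) right/bottom  bias=-1
  edge (4, 8)→(0, 8): d=(-4,0) right/bottom  bias=-1
  edge (0, 8)→(8, 0): d=(8,-8) top-left  bias=+0
    (3,0)@(7, 1): e=[4,28,0] → █  [on edge]
    (4,0)@(9, 1): e=[-12,28,16] → ·
    (2,1)@(5, 3): e=[12,20,0] → █  [on edge]
    (3,1)@(7, 3): e=[-4,20,16] → ·
    (1,2)@(3, 5): e=[20,12,0] → █  [on edge]
    (3,2)@(7, 5): e=[-12,12,32] → ·
    (0,3)@(1, 7): e=[28,4,0] → █  [on edge]
    (2,3)@(5, 7): e=[-4,4,32] → ·
  covered (6 px):
    · · · █ ·
    · · █ · ·
    · █ █ · ·
    █ █ · · ·

Answer: [[3,0],[2,1],[1,2],[2,2],[0,3],[1,3]]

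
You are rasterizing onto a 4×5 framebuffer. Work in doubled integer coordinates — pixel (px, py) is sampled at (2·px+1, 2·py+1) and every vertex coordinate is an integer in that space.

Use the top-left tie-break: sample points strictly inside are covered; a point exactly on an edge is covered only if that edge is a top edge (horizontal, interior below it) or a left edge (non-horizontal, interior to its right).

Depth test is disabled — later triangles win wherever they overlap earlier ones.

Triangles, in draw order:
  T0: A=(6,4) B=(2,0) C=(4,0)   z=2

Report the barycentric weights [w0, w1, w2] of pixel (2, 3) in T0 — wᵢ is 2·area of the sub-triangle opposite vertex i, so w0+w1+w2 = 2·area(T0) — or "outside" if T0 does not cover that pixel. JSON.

T0:
  2·area = 8
  edge (6, 4)→(2, 0): d=(-4,-4) top-left  bias=+0
  edge (2, 0)→(4, 0): d=(2,0) top-left  bias=+0
  edge (4, 0)→(6, 4): d=(2,4) right/bottom  bias=-1
    (1,0)@(3, 1): e=[0,2,6] → X  [on edge]
    (2,0)@(5, 1): e=[8,2,-2] → .
    (1,1)@(3, 3): e=[-8,6,10] → .
    (2,1)@(5, 3): e=[0,6,2] → X  [on edge]
    (3,1)@(7, 3): e=[8,6,-6] → .
    (2,2)@(5, 5): e=[-8,10,6] → .
    (3,2)@(7, 5): e=[0,10,-2] → .  [on edge]
  covered (2 px):
    . X . .
    . . X .
    . . . .
    . . . .
    . . . .

Answer: "outside"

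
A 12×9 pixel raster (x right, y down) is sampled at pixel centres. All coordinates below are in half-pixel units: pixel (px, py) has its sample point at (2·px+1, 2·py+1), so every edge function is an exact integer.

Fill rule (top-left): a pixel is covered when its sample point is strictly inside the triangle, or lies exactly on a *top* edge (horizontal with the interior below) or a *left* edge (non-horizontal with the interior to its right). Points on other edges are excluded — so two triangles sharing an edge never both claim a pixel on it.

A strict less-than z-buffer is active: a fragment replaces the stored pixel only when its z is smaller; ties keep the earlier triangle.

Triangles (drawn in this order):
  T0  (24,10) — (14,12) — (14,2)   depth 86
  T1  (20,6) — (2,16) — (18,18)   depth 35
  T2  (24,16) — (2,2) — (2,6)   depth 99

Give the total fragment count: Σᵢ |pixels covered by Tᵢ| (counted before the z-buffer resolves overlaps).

T0:
  2·area = 100
  edge (24, 10)→(14, 12): d=(-10,2) right/bottom  bias=-1
  edge (14, 12)→(14, 2): d=(0,-10) top-left  bias=+0
  edge (14, 2)→(24, 10): d=(10,8) right/bottom  bias=-1
    (7,1)@(15, 3): e=[88,10,2] → X
    (8,1)@(17, 3): e=[84,30,-14] → .
    (7,2)@(15, 5): e=[68,10,22] → X
    (8,2)@(17, 5): e=[64,30,6] → X
    (9,2)@(19, 5): e=[60,50,-10] → .
    (7,3)@(15, 7): e=[48,10,42] → X
    (9,3)@(19, 7): e=[40,50,10] → X
    (10,3)@(21, 7): e=[36,70,-6] → .
    (7,4)@(15, 9): e=[28,10,62] → X
    (10,4)@(21, 9): e=[16,70,14] → X
    (11,4)@(23, 9): e=[12,90,-2] → .
    (7,5)@(15, 11): e=[8,10,82] → X
    (9,5)@(19, 11): e=[0,50,50] → .  [on edge]
    (4,6)@(9, 13): e=[0,-50,150] → .  [on edge]
  covered (12 px):
    . . . . . . . . . . . .
    . . . . . . . X . . . .
    . . . . . . . X X . . .
    . . . . . . . X X X . .
    . . . . . . . X X X X .
    . . . . . . . X X . . .
    . . . . . . . . . . . .
    . . . . . . . . . . . .
    . . . . . . . . . . . .
T1:
  2·area = 196  (B↔C swapped to make it positive)
  edge (20, 6)→(18, 18): d=(-2,12) right/bottom  bias=-1
  edge (18, 18)→(2, 16): d=(-16,-2) top-left  bias=+0
  edge (2, 16)→(20, 6): d=(18,-10) top-left  bias=+0
    (9,3)@(19, 7): e=[10,178,8] → X
    (10,3)@(21, 7): e=[-14,182,28] → .
    (7,4)@(15, 9): e=[54,138,4] → X
    (8,4)@(17, 9): e=[30,142,24] → X
    (10,4)@(21, 9): e=[-18,150,64] → .
    (5,5)@(11, 11): e=[98,98,0] → X  [on edge]
    (6,5)@(13, 11): e=[74,102,20] → X
    (10,5)@(21, 11): e=[-22,118,100] → .
    (4,6)@(9, 13): e=[118,62,16] → X
    (9,6)@(19, 13): e=[-2,82,116] → .
    (2,7)@(5, 15): e=[162,22,12] → X
    (3,7)@(7, 15): e=[138,26,32] → X
  covered (25 px):
    . . . . . . . . . . . .
    . . . . . . . . . . . .
    . . . . . . . . . . . .
    . . . . . . . . . X . .
    . . . . . . . X X X . .
    . . . . . X X X X X . .
    . . . . X X X X X . . .
    . . X X X X X X X . . .
    . . . . . X X X X . . .
T2:
  2·area = 88  (B↔C swapped to make it positive)
  edge (24, 16)→(2, 6): d=(-22,-10) top-left  bias=+0
  edge (2, 6)→(2, 2): d=(0,-4) top-left  bias=+0
  edge (2, 2)→(24, 16): d=(22,14) right/bottom  bias=-1
    (1,1)@(3, 3): e=[76,4,8] → X
    (2,1)@(5, 3): e=[96,12,-20] → .
    (1,2)@(3, 5): e=[32,4,52] → X
    (2,2)@(5, 5): e=[52,12,24] → X
    (3,2)@(7, 5): e=[72,20,-4] → .
    (1,3)@(3, 7): e=[-12,4,96] → .
    (2,3)@(5, 7): e=[8,12,68] → X
    (3,3)@(7, 7): e=[28,20,40] → X
    (4,3)@(9, 7): e=[48,28,12] → X
    (5,3)@(11, 7): e=[68,36,-16] → .
    (2,4)@(5, 9): e=[-36,12,112] → .
    (3,4)@(7, 9): e=[-16,20,84] → .
    (6,4)@(13, 9): e=[44,44,0] → .  [on edge]
    (6,5)@(13, 11): e=[0,44,44] → X  [on edge]
  covered (11 px):
    . . . . . . . . . . . .
    . X . . . . . . . . . .
    . X X . . . . . . . . .
    . . X X X . . . . . . .
    . . . . X X . . . . . .
    . . . . . . X X . . . .
    . . . . . . . . . X . .
    . . . . . . . . . . . .
    . . . . . . . . . . . .

Result: 48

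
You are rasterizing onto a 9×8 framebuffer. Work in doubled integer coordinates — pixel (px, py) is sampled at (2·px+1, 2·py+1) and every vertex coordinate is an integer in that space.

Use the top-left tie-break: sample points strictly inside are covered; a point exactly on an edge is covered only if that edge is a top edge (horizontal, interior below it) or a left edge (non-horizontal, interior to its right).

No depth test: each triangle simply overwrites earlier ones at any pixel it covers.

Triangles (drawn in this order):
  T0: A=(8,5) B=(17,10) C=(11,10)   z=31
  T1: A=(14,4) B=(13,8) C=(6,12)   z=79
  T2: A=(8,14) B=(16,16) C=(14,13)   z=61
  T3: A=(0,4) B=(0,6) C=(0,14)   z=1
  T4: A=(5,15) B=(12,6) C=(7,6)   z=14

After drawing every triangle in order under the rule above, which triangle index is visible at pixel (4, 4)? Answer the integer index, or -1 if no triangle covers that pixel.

T0:
  2·area = 30
  edge (8, 5)→(17, 10): d=(9,5) right/bottom  bias=-1
  edge (17, 10)→(11, 10): d=(-6,0) right/bottom  bias=-1
  edge (11, 10)→(8, 5): d=(-3,-5) top-left  bias=+0
    (5,3)@(11, 7): e=[3,18,9] → #
    (6,3)@(13, 7): e=[-7,18,19] → ·
    (5,4)@(11, 9): e=[21,6,3] → #
    (6,4)@(13, 9): e=[11,6,13] → #
    (7,4)@(15, 9): e=[1,6,23] → #
    (8,4)@(17, 9): e=[-9,6,33] → ·
    (5,5)@(11, 11): e=[39,-6,-3] → ·
    (6,5)@(13, 11): e=[29,-6,7] → ·
    (7,5)@(15, 11): e=[19,-6,17] → ·
  covered (4 px):
    · · · · · · · · ·
    · · · · · · · · ·
    · · · · · · · · ·
    · · · · · # · · ·
    · · · · · # # # ·
    · · · · · · · · ·
    · · · · · · · · ·
    · · · · · · · · ·
T1:
  2·area = 24
  edge (14, 4)→(13, 8): d=(-1,4) right/bottom  bias=-1
  edge (13, 8)→(6, 12): d=(-7,4) right/bottom  bias=-1
  edge (6, 12)→(14, 4): d=(8,-8) top-left  bias=+0
    (8,0)@(17, 1): e=[-9,33,0] → ·  [on edge]
    (7,1)@(15, 3): e=[-3,27,0] → ·  [on edge]
    (6,2)@(13, 5): e=[3,21,0] → #  [on edge]
    (7,2)@(15, 5): e=[-5,13,16] → ·
    (5,3)@(11, 7): e=[9,15,0] → #  [on edge]
    (7,3)@(15, 7): e=[-7,-1,32] → ·
    (4,4)@(9, 9): e=[15,9,0] → #  [on edge]
    (6,4)@(13, 9): e=[-1,-7,32] → ·
    (3,5)@(7, 11): e=[21,3,0] → #  [on edge]
    (4,5)@(9, 11): e=[13,-5,16] → ·
    (5,5)@(11, 11): e=[5,-13,32] → ·
    (2,6)@(5, 13): e=[27,-3,0] → ·  [on edge]
    (1,7)@(3, 15): e=[33,-9,0] → ·  [on edge]
  covered (6 px):
    · · · · · · · · ·
    · · · · · · · · ·
    · · · · · · # · ·
    · · · · · # # · ·
    · · · · # # · · ·
    · · · # · · · · ·
    · · · · · · · · ·
    · · · · · · · · ·
T2:
  2·area = 20  (B↔C swapped to make it positive)
  edge (8, 14)→(14, 13): d=(6,-1) top-left  bias=+0
  edge (14, 13)→(16, 16): d=(2,3) right/bottom  bias=-1
  edge (16, 16)→(8, 14): d=(-8,-2) top-left  bias=+0
    (6,7)@(13, 15): e=[11,7,2] → #
    (7,7)@(15, 15): e=[13,1,6] → #
    (8,7)@(17, 15): e=[15,-5,10] → ·
  covered (2 px):
    · · · · · · · · ·
    · · · · · · · · ·
    · · · · · · · · ·
    · · · · · · · · ·
    · · · · · · · · ·
    · · · · · · · · ·
    · · · · · · · · ·
    · · · · · · # # ·
T3:
  degenerate (2·area = 0) — covers nothing
T4:
  2·area = 45  (B↔C swapped to make it positive)
  edge (5, 15)→(7, 6): d=(2,-9) top-left  bias=+0
  edge (7, 6)→(12, 6): d=(5,0) top-left  bias=+0
  edge (12, 6)→(5, 15): d=(-7,9) right/bottom  bias=-1
    (3,3)@(7, 7): e=[2,5,38] → #
    (4,3)@(9, 7): e=[20,5,20] → #
    (5,3)@(11, 7): e=[38,5,2] → #
    (6,3)@(13, 7): e=[56,5,-16] → ·
    (3,4)@(7, 9): e=[6,15,24] → #
    (5,4)@(11, 9): e=[42,15,-12] → ·
    (3,5)@(7, 11): e=[10,25,10] → #
    (4,5)@(9, 11): e=[28,25,-8] → ·
    (3,6)@(7, 13): e=[14,35,-4] → ·
    (2,7)@(5, 15): e=[0,45,0] → ·  [on edge]
  covered (6 px):
    · · · · · · · · ·
    · · · · · · · · ·
    · · · · · · · · ·
    · · · # # # · · ·
    · · · # # · · · ·
    · · · # · · · · ·
    · · · · · · · · ·
    · · · · · · · · ·

Z-buffer (winner per pixel, '.' = empty):
  . . . . . . . . .
  . . . . . . . . .
  . . . . . . 1 . .
  . . . 4 4 4 1 . .
  . . . 4 4 1 0 0 .
  . . . 4 . . . . .
  . . . . . . . . .
  . . . . . . 2 2 .

Result: 4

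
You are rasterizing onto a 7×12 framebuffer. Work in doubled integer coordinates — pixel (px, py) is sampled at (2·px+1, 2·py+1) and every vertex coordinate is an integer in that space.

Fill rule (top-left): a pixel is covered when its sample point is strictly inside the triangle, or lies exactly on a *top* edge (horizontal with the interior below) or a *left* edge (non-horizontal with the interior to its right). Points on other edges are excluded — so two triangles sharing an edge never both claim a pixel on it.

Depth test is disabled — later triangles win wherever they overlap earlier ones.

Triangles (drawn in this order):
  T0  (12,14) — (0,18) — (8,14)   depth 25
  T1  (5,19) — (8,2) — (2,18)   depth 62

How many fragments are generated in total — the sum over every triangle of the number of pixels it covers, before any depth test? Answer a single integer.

T0:
  2·area = 16
  edge (12, 14)→(0, 18): d=(-12,4) right/bottom  bias=-1
  edge (0, 18)→(8, 14): d=(8,-4) top-left  bias=+0
  edge (8, 14)→(12, 14): d=(4,0) top-left  bias=+0
    (3,7)@(7, 15): e=[8,4,4] → █
    (4,7)@(9, 15): e=[0,12,4] → ·  [on edge]
    (1,8)@(3, 17): e=[0,4,12] → ·  [on edge]
    (3,8)@(7, 17): e=[-16,20,12] → ·
  covered (1 px):
    · · · · · · ·
    · · · · · · ·
    · · · · · · ·
    · · · · · · ·
    · · · · · · ·
    · · · · · · ·
    · · · · · · ·
    · · · █ · · ·
    · · · · · · ·
    · · · · · · ·
    · · · · · · ·
    · · · · · · ·
T1:
  2·area = 54  (B↔C swapped to make it positive)
  edge (5, 19)→(2, 18): d=(-3,-1) top-left  bias=+0
  edge (2, 18)→(8, 2): d=(6,-16) top-left  bias=+0
  edge (8, 2)→(5, 19): d=(-3,17) right/bottom  bias=-1
    (3,2)@(7, 5): e=[44,2,8] → █
    (4,2)@(9, 5): e=[46,34,-26] → ·
    (3,3)@(7, 7): e=[38,14,2] → █
    (4,3)@(9, 7): e=[40,46,-32] → ·
    (3,4)@(7, 9): e=[32,26,-4] → ·
    (2,5)@(5, 11): e=[24,6,24] → █
    (3,5)@(7, 11): e=[26,38,-10] → ·
    (2,6)@(5, 13): e=[18,18,18] → █
    (3,6)@(7, 13): e=[20,50,-16] → ·
    (2,7)@(5, 15): e=[12,30,12] → █
    (3,7)@(7, 15): e=[14,62,-22] → ·
    (1,8)@(3, 17): e=[4,10,40] → █
    (2,9)@(5, 19): e=[0,54,0] → ·  [on edge]
    (5,10)@(11, 21): e=[0,162,-108] → ·  [on edge]
  covered (7 px):
    · · · · · · ·
    · · · · · · ·
    · · · █ · · ·
    · · · █ · · ·
    · · · · · · ·
    · · █ · · · ·
    · · █ · · · ·
    · · █ · · · ·
    · █ █ · · · ·
    · · · · · · ·
    · · · · · · ·
    · · · · · · ·

Result: 8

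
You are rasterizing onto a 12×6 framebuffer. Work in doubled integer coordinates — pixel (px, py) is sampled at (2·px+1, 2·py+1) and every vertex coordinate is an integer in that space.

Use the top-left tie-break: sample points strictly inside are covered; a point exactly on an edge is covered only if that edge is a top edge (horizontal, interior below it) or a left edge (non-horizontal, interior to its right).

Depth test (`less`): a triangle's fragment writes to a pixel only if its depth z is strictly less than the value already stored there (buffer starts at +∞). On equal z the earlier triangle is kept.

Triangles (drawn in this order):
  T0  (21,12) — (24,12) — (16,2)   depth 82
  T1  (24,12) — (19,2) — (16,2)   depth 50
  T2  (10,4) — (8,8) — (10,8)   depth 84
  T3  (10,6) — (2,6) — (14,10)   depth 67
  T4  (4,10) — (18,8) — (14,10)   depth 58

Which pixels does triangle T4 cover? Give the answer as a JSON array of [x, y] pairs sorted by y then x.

T0:
  2·area = 30  (B↔C swapped to make it positive)
  edge (21, 12)→(16, 2): d=(-5,-10) top-left  bias=+0
  edge (16, 2)→(24, 12): d=(8,10) right/bottom  bias=-1
  edge (24, 12)→(21, 12): d=(-3,0) right/bottom  bias=-1
    (9,3)@(19, 7): e=[5,10,15] → #
    (10,3)@(21, 7): e=[25,-10,15] → ·
    (9,4)@(19, 9): e=[-5,26,9] → ·
    (10,4)@(21, 9): e=[15,6,9] → #
    (11,4)@(23, 9): e=[35,-14,9] → ·
    (10,5)@(21, 11): e=[5,22,3] → #
    (11,5)@(23, 11): e=[25,2,3] → #
  covered (4 px):
    · · · · · · · · · · · ·
    · · · · · · · · · · · ·
    · · · · · · · · · · · ·
    · · · · · · · · · # · ·
    · · · · · · · · · · # ·
    · · · · · · · · · · # #
T1:
  2·area = 30  (B↔C swapped to make it positive)
  edge (24, 12)→(16, 2): d=(-8,-10) top-left  bias=+0
  edge (16, 2)→(19, 2): d=(3,0) top-left  bias=+0
  edge (19, 2)→(24, 12): d=(5,10) right/bottom  bias=-1
    (8,1)@(17, 3): e=[2,3,25] → #
    (9,1)@(19, 3): e=[22,3,5] → #
    (10,1)@(21, 3): e=[42,3,-15] → ·
    (8,2)@(17, 5): e=[-14,9,35] → ·
    (9,2)@(19, 5): e=[6,9,15] → #
    (10,2)@(21, 5): e=[26,9,-5] → ·
    (9,3)@(19, 7): e=[-10,15,25] → ·
    (10,3)@(21, 7): e=[10,15,5] → #
    (11,3)@(23, 7): e=[30,15,-15] → ·
    (10,4)@(21, 9): e=[-6,21,15] → ·
  covered (4 px):
    · · · · · · · · · · · ·
    · · · · · · · · # # · ·
    · · · · · · · · · # · ·
    · · · · · · · · · · # ·
    · · · · · · · · · · · ·
    · · · · · · · · · · · ·
T2:
  2·area = 8  (B↔C swapped to make it positive)
  edge (10, 4)→(10, 8): d=(0,4) right/bottom  bias=-1
  edge (10, 8)→(8, 8): d=(-2,0) right/bottom  bias=-1
  edge (8, 8)→(10, 4): d=(2,-4) top-left  bias=+0
    (4,3)@(9, 7): e=[4,2,2] → #
    (5,3)@(11, 7): e=[-4,2,10] → ·
    (4,4)@(9, 9): e=[4,-2,6] → ·
  covered (1 px):
    · · · · · · · · · · · ·
    · · · · · · · · · · · ·
    · · · · · · · · · · · ·
    · · · · # · · · · · · ·
    · · · · · · · · · · · ·
    · · · · · · · · · · · ·
T3:
  2·area = 32  (B↔C swapped to make it positive)
  edge (10, 6)→(14, 10): d=(4,4) right/bottom  bias=-1
  edge (14, 10)→(2, 6): d=(-12,-4) top-left  bias=+0
  edge (2, 6)→(10, 6): d=(8,0) top-left  bias=+0
    (2,0)@(5, 1): e=[0,72,-40] → ·  [on edge]
    (3,1)@(7, 3): e=[0,56,-24] → ·  [on edge]
    (4,2)@(9, 5): e=[0,40,-8] → ·  [on edge]
    (2,3)@(5, 7): e=[24,0,8] → #  [on edge]
    (3,3)@(7, 7): e=[16,8,8] → #
    (4,3)@(9, 7): e=[8,16,8] → #
    (5,3)@(11, 7): e=[0,24,8] → ·  [on edge]
    (2,4)@(5, 9): e=[32,-24,24] → ·
    (3,4)@(7, 9): e=[24,-16,24] → ·
    (4,4)@(9, 9): e=[16,-8,24] → ·
    (5,4)@(11, 9): e=[8,0,24] → #  [on edge]
    (6,4)@(13, 9): e=[0,8,24] → ·  [on edge]
    (7,5)@(15, 11): e=[0,-8,40] → ·  [on edge]
    (8,5)@(17, 11): e=[-8,0,40] → ·  [on edge]
  covered (4 px):
    · · · · · · · · · · · ·
    · · · · · · · · · · · ·
    · · · · · · · · · · · ·
    · · # # # · · · · · · ·
    · · · · · # · · · · · ·
    · · · · · · · · · · · ·
T4:
  2·area = 20
  edge (4, 10)→(18, 8): d=(14,-2) top-left  bias=+0
  edge (18, 8)→(14, 10): d=(-4,2) right/bottom  bias=-1
  edge (14, 10)→(4, 10): d=(-10,0) right/bottom  bias=-1
    (5,4)@(11, 9): e=[0,10,10] → #  [on edge]
    (6,4)@(13, 9): e=[4,6,10] → #
    (7,4)@(15, 9): e=[8,2,10] → #
    (8,4)@(17, 9): e=[12,-2,10] → ·
    (5,5)@(11, 11): e=[28,2,-10] → ·
    (6,5)@(13, 11): e=[32,-2,-10] → ·
    (7,5)@(15, 11): e=[36,-6,-10] → ·
  covered (3 px):
    · · · · · · · · · · · ·
    · · · · · · · · · · · ·
    · · · · · · · · · · · ·
    · · · · · · · · · · · ·
    · · · · · # # # · · · ·
    · · · · · · · · · · · ·

Result: [[5,4],[6,4],[7,4]]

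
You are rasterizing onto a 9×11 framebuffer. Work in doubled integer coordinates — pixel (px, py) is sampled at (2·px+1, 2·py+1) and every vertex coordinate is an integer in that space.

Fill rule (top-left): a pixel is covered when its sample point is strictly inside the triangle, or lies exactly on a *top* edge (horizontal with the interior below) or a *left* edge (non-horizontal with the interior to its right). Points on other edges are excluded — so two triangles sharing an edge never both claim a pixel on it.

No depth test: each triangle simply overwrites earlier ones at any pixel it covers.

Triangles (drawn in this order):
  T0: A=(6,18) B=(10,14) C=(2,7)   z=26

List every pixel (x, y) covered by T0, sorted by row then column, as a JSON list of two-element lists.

T0:
  2·area = 60  (B↔C swapped to make it positive)
  edge (6, 18)→(2, 7): d=(-4,-11) top-left  bias=+0
  edge (2, 7)→(10, 14): d=(8,7) right/bottom  bias=-1
  edge (10, 14)→(6, 18): d=(-4,4) right/bottom  bias=-1
    (8,3)@(17, 7): e=[165,-105,0] → ·  [on edge]
    (1,4)@(3, 9): e=[3,9,48] → █
    (2,4)@(5, 9): e=[25,-5,40] → ·
    (7,4)@(15, 9): e=[135,-75,0] → ·  [on edge]
    (1,5)@(3, 11): e=[-5,25,40] → ·
    (2,5)@(5, 11): e=[17,11,32] → █
    (3,5)@(7, 11): e=[39,-3,24] → ·
    (6,5)@(13, 11): e=[105,-45,0] → ·  [on edge]
    (2,6)@(5, 13): e=[9,27,24] → █
    (3,6)@(7, 13): e=[31,13,16] → █
    (4,6)@(9, 13): e=[53,-1,8] → ·
    (5,6)@(11, 13): e=[75,-15,0] → ·  [on edge]
    (4,7)@(9, 15): e=[45,15,0] → ·  [on edge]
    (3,8)@(7, 17): e=[15,45,0] → ·  [on edge]
    (2,9)@(5, 19): e=[-15,75,0] → ·  [on edge]
    (1,10)@(3, 21): e=[-45,105,0] → ·  [on edge]
  covered (6 px):
    · · · · · · · · ·
    · · · · · · · · ·
    · · · · · · · · ·
    · · · · · · · · ·
    · █ · · · · · · ·
    · · █ · · · · · ·
    · · █ █ · · · · ·
    · · █ █ · · · · ·
    · · · · · · · · ·
    · · · · · · · · ·
    · · · · · · · · ·

Result: [[1,4],[2,5],[2,6],[3,6],[2,7],[3,7]]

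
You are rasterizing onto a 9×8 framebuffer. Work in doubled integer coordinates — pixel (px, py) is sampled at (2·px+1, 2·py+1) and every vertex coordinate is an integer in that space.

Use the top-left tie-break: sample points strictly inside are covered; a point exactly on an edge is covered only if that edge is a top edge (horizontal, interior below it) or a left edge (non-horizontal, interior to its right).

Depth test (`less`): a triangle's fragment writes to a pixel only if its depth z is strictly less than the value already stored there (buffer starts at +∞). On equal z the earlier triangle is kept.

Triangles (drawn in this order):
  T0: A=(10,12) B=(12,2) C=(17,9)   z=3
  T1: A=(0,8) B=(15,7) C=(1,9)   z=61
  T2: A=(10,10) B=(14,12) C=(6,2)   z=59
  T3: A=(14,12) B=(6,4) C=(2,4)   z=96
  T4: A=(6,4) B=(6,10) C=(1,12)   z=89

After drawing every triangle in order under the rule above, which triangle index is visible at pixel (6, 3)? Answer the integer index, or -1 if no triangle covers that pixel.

T0:
  2·area = 64
  edge (10, 12)→(12, 2): d=(2,-10) top-left  bias=+0
  edge (12, 2)→(17, 9): d=(5,7) right/bottom  bias=-1
  edge (17, 9)→(10, 12): d=(-7,3) right/bottom  bias=-1
    (6,2)@(13, 5): e=[16,8,40] → #
    (7,2)@(15, 5): e=[36,-6,34] → ·
    (5,3)@(11, 7): e=[0,32,32] → #  [on edge]
    (7,3)@(15, 7): e=[40,4,20] → #
    (8,3)@(17, 7): e=[60,-10,14] → ·
    (5,4)@(11, 9): e=[4,42,18] → #
    (8,4)@(17, 9): e=[64,0,0] → ·  [on edge]
    (5,5)@(11, 11): e=[8,52,4] → #
    (6,5)@(13, 11): e=[28,38,-2] → ·
    (7,5)@(15, 11): e=[48,24,-8] → ·
    (5,6)@(11, 13): e=[12,62,-10] → ·
    (1,7)@(3, 15): e=[-64,128,0] → ·  [on edge]
  covered (8 px):
    · · · · · · · · ·
    · · · · · · · · ·
    · · · · · · # · ·
    · · · · · # # # ·
    · · · · · # # # ·
    · · · · · # · · ·
    · · · · · · · · ·
    · · · · · · · · ·
T1:
  2·area = 16
  edge (0, 8)→(15, 7): d=(15,-1) top-left  bias=+0
  edge (15, 7)→(1, 9): d=(-14,2) right/bottom  bias=-1
  edge (1, 9)→(0, 8): d=(-1,-1) top-left  bias=+0
    (7,3)@(15, 7): e=[0,0,16] → ·  [on edge]
    (0,4)@(1, 9): e=[16,0,0] → ·  [on edge]
    (1,5)@(3, 11): e=[48,-32,0] → ·  [on edge]
    (2,6)@(5, 13): e=[80,-64,0] → ·  [on edge]
    (3,7)@(7, 15): e=[112,-96,0] → ·  [on edge]
  covered (0 px):
    · · · · · · · · ·
    · · · · · · · · ·
    · · · · · · · · ·
    · · · · · · · · ·
    · · · · · · · · ·
    · · · · · · · · ·
    · · · · · · · · ·
    · · · · · · · · ·
T2:
  2·area = 24  (B↔C swapped to make it positive)
  edge (10, 10)→(6, 2): d=(-4,-8) top-left  bias=+0
  edge (6, 2)→(14, 12): d=(8,10) right/bottom  bias=-1
  edge (14, 12)→(10, 10): d=(-4,-2) top-left  bias=+0
    (4,3)@(9, 7): e=[4,10,10] → #
    (5,3)@(11, 7): e=[20,-10,14] → ·
    (4,4)@(9, 9): e=[-4,26,2] → ·
    (5,4)@(11, 9): e=[12,6,6] → #
    (6,4)@(13, 9): e=[28,-14,10] → ·
    (5,5)@(11, 11): e=[4,22,-2] → ·
    (6,5)@(13, 11): e=[20,2,2] → #
    (7,5)@(15, 11): e=[36,-18,6] → ·
    (6,6)@(13, 13): e=[12,18,-6] → ·
  covered (3 px):
    · · · · · · · · ·
    · · · · · · · · ·
    · · · · · · · · ·
    · · · · # · · · ·
    · · · · · # · · ·
    · · · · · · # · ·
    · · · · · · · · ·
    · · · · · · · · ·
T3:
  2·area = 32  (B↔C swapped to make it positive)
  edge (14, 12)→(2, 4): d=(-12,-8) top-left  bias=+0
  edge (2, 4)→(6, 4): d=(4,0) top-left  bias=+0
  edge (6, 4)→(14, 12): d=(8,8) right/bottom  bias=-1
    (1,0)@(3, 1): e=[44,-12,0] → ·  [on edge]
    (2,1)@(5, 3): e=[36,-4,0] → ·  [on edge]
    (2,2)@(5, 5): e=[12,4,16] → #
    (3,2)@(7, 5): e=[28,4,0] → ·  [on edge]
    (2,3)@(5, 7): e=[-12,12,32] → ·
    (3,3)@(7, 7): e=[4,12,16] → #
    (4,3)@(9, 7): e=[20,12,0] → ·  [on edge]
    (3,4)@(7, 9): e=[-20,20,32] → ·
    (5,4)@(11, 9): e=[12,20,0] → ·  [on edge]
    (6,5)@(13, 11): e=[4,28,0] → ·  [on edge]
    (7,6)@(15, 13): e=[-4,36,0] → ·  [on edge]
    (8,7)@(17, 15): e=[-12,44,0] → ·  [on edge]
  covered (2 px):
    · · · · · · · · ·
    · · · · · · · · ·
    · · # · · · · · ·
    · · · # · · · · ·
    · · · · · · · · ·
    · · · · · · · · ·
    · · · · · · · · ·
    · · · · · · · · ·
T4:
  2·area = 30
  edge (6, 4)→(6, 10): d=(0,6) right/bottom  bias=-1
  edge (6, 10)→(1, 12): d=(-5,2) right/bottom  bias=-1
  edge (1, 12)→(6, 4): d=(5,-8) top-left  bias=+0
    (2,3)@(5, 7): e=[6,17,7] → #
    (3,3)@(7, 7): e=[-6,13,23] → ·
    (1,4)@(3, 9): e=[18,11,1] → #
    (3,4)@(7, 9): e=[-6,3,33] → ·
    (1,5)@(3, 11): e=[18,1,11] → #
    (2,5)@(5, 11): e=[6,-3,27] → ·
    (1,6)@(3, 13): e=[18,-9,21] → ·
  covered (4 px):
    · · · · · · · · ·
    · · · · · · · · ·
    · · · · · · · · ·
    · · # · · · · · ·
    · # # · · · · · ·
    · # · · · · · · ·
    · · · · · · · · ·
    · · · · · · · · ·

Z-buffer (winner per pixel, '.' = empty):
  . . . . . . . . .
  . . . . . . . . .
  . . 3 . . . 0 . .
  . . 4 3 2 0 0 0 .
  . 4 4 . . 0 0 0 .
  . 4 . . . 0 2 . .
  . . . . . . . . .
  . . . . . . . . .

Answer: 0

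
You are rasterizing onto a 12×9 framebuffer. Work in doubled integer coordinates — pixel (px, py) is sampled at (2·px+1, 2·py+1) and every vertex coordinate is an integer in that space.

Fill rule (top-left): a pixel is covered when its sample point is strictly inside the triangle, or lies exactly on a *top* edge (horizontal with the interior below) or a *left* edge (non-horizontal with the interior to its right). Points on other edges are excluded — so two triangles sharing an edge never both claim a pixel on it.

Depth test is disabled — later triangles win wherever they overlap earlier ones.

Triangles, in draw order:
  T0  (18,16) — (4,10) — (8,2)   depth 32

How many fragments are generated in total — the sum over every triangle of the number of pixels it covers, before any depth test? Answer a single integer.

T0:
  2·area = 136
  edge (18, 16)→(4, 10): d=(-14,-6) top-left  bias=+0
  edge (4, 10)→(8, 2): d=(4,-8) top-left  bias=+0
  edge (8, 2)→(18, 16): d=(10,14) right/bottom  bias=-1
    (3,2)@(7, 5): e=[88,4,44] → █
    (4,2)@(9, 5): e=[100,20,16] → █
    (5,2)@(11, 5): e=[112,36,-12] → ·
    (3,3)@(7, 7): e=[60,12,64] → █
    (5,3)@(11, 7): e=[84,44,8] → █
    (6,3)@(13, 7): e=[96,60,-20] → ·
    (2,4)@(5, 9): e=[20,4,112] → █
    (6,4)@(13, 9): e=[68,68,0] → ·  [on edge]
    (2,5)@(5, 11): e=[-8,12,132] → ·
    (3,5)@(7, 11): e=[4,28,104] → █
    (6,5)@(13, 11): e=[40,76,20] → █
    (7,5)@(15, 11): e=[52,92,-8] → ·
    (5,6)@(11, 13): e=[0,68,68] → █  [on edge]
  covered (17 px):
    · · · · · · · · · · · ·
    · · · · · · · · · · · ·
    · · · █ █ · · · · · · ·
    · · · █ █ █ · · · · · ·
    · · █ █ █ █ · · · · · ·
    · · · █ █ █ █ · · · · ·
    · · · · · █ █ █ · · · ·
    · · · · · · · · █ · · ·
    · · · · · · · · · · · ·

Final: 17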